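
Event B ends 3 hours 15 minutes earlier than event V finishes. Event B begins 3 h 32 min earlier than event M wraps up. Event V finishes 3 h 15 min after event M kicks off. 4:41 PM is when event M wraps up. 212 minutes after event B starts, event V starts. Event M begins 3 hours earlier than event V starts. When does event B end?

1:41 PM

Event B starts at 4:41 PM − 212 min = 1:09 PM.
Event V starts at 1:09 PM + 212 min = 4:41 PM.
Event M starts at 4:41 PM − 180 min = 1:41 PM.
Event V ends at 1:41 PM + 195 min = 4:56 PM.
Event B ends at 4:56 PM − 195 min = 1:41 PM.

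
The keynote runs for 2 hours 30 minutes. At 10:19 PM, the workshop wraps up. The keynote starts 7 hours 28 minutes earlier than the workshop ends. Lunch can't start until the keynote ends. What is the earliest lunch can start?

The keynote starts at 10:19 PM − 448 min = 2:51 PM.
The keynote ends at 2:51 PM + 150 min = 5:21 PM.
Lunch is bounded by the keynote, so the earliest it can start is 5:21 PM.

5:21 PM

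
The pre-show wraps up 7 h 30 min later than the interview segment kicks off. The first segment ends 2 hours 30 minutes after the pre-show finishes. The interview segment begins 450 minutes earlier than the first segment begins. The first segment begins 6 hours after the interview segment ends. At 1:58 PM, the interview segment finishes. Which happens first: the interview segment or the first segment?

the interview segment

The first segment starts at 1:58 PM + 360 min = 7:58 PM.
The interview segment starts at 7:58 PM − 450 min = 12:28 PM.
The interview segment starts at 12:28 PM and the first segment starts at 7:58 PM, so the interview segment is first.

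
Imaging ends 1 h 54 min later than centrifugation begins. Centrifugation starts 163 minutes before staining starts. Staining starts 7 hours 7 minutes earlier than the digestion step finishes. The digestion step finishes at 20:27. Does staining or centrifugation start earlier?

centrifugation

Staining starts at 20:27 − 427 min = 13:20.
Centrifugation starts at 13:20 − 163 min = 10:37.
Staining starts at 13:20 and centrifugation starts at 10:37, so centrifugation is first.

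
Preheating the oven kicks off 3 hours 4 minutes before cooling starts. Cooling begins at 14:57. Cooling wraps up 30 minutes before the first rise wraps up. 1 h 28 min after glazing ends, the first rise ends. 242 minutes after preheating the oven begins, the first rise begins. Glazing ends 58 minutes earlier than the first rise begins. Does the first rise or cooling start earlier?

Preheating the oven starts at 14:57 − 184 min = 11:53.
The first rise starts at 11:53 + 242 min = 15:55.
The first rise starts at 15:55 and cooling starts at 14:57, so cooling is first.

cooling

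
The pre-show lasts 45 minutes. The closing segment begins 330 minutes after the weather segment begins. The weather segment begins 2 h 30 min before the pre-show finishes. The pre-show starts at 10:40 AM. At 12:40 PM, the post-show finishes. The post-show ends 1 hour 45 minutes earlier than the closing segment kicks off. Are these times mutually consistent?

The pre-show ends at 10:40 AM + 45 min = 11:25 AM.
The weather segment starts at 11:25 AM − 150 min = 8:55 AM.
The closing segment starts at 8:55 AM + 330 min = 2:25 PM.
The post-show ends at 2:25 PM − 105 min = 12:40 PM.
That matches the stated 12:40 PM, so the schedule is consistent.

Yes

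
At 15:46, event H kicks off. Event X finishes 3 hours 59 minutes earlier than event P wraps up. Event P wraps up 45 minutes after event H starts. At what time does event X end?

Event P ends at 15:46 + 45 min = 16:31.
Event X ends at 16:31 − 239 min = 12:32.

12:32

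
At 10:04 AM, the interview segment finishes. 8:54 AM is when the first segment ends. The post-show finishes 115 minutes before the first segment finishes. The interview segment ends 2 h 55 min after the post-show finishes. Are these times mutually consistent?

The post-show ends at 8:54 AM − 115 min = 6:59 AM.
The interview segment ends at 6:59 AM + 175 min = 9:54 AM.
But the interview segment is also said to end at 10:04 AM — a 10-minute conflict.

No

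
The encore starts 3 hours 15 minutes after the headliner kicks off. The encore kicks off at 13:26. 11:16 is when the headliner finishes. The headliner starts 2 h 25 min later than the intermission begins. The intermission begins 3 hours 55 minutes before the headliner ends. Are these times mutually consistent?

The intermission starts at 11:16 − 235 min = 07:21.
The headliner starts at 07:21 + 145 min = 09:46.
The encore starts at 09:46 + 195 min = 13:01.
But the encore is also said to start at 13:26 — a 25-minute conflict.

No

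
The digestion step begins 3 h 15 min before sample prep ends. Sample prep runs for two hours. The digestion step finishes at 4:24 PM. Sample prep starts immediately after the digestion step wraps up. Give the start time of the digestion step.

3:09 PM

Sample prep starts at 4:24 PM.
Sample prep ends at 4:24 PM + 120 min = 6:24 PM.
The digestion step starts at 6:24 PM − 195 min = 3:09 PM.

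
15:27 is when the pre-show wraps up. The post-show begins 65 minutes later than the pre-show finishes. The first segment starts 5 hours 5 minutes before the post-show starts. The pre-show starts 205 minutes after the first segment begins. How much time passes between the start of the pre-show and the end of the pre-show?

The post-show starts at 15:27 + 65 min = 16:32.
The first segment starts at 16:32 − 305 min = 11:27.
The pre-show starts at 11:27 + 205 min = 14:52.
From 14:52 to 15:27 is 35 minutes.

35 minutes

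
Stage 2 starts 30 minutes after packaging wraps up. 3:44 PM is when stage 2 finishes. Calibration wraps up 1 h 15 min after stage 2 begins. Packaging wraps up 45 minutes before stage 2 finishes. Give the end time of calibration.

Packaging ends at 3:44 PM − 45 min = 2:59 PM.
Stage 2 starts at 2:59 PM + 30 min = 3:29 PM.
Calibration ends at 3:29 PM + 75 min = 4:44 PM.

4:44 PM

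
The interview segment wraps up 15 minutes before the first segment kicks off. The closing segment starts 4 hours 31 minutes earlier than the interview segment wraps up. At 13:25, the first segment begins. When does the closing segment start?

The interview segment ends at 13:25 − 15 min = 13:10.
The closing segment starts at 13:10 − 271 min = 08:39.

08:39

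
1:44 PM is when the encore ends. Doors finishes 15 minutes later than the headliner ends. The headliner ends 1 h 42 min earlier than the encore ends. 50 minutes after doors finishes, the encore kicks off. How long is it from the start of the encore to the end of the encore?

37 minutes

The headliner ends at 1:44 PM − 102 min = 12:02 PM.
Doors ends at 12:02 PM + 15 min = 12:17 PM.
The encore starts at 12:17 PM + 50 min = 1:07 PM.
From 1:07 PM to 1:44 PM is 37 minutes.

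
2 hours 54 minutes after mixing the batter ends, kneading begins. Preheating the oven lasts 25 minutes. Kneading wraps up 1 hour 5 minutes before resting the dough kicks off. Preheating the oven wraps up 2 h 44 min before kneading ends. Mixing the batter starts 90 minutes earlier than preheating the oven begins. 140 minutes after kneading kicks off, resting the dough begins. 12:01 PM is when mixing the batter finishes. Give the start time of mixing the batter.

Kneading starts at 12:01 PM + 174 min = 2:55 PM.
Resting the dough starts at 2:55 PM + 140 min = 5:15 PM.
Kneading ends at 5:15 PM − 65 min = 4:10 PM.
Preheating the oven ends at 4:10 PM − 164 min = 1:26 PM.
Preheating the oven starts at 1:26 PM − 25 min = 1:01 PM.
Mixing the batter starts at 1:01 PM − 90 min = 11:31 AM.

11:31 AM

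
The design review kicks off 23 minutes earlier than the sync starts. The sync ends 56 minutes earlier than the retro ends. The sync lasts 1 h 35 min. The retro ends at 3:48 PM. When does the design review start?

The sync ends at 3:48 PM − 56 min = 2:52 PM.
The sync starts at 2:52 PM − 95 min = 1:17 PM.
The design review starts at 1:17 PM − 23 min = 12:54 PM.

12:54 PM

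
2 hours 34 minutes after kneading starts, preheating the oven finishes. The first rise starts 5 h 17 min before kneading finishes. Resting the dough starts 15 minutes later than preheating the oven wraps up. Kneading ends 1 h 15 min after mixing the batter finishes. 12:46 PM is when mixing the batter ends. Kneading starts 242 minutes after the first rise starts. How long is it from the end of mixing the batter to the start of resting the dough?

169 minutes

Kneading ends at 12:46 PM + 75 min = 2:01 PM.
The first rise starts at 2:01 PM − 317 min = 8:44 AM.
Kneading starts at 8:44 AM + 242 min = 12:46 PM.
Preheating the oven ends at 12:46 PM + 154 min = 3:20 PM.
Resting the dough starts at 3:20 PM + 15 min = 3:35 PM.
From 12:46 PM to 3:35 PM is 169 minutes.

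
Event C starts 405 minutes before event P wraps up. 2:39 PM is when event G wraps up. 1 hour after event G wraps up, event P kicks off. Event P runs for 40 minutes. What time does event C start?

9:34 AM

Event P starts at 2:39 PM + 60 min = 3:39 PM.
Event P ends at 3:39 PM + 40 min = 4:19 PM.
Event C starts at 4:19 PM − 405 min = 9:34 AM.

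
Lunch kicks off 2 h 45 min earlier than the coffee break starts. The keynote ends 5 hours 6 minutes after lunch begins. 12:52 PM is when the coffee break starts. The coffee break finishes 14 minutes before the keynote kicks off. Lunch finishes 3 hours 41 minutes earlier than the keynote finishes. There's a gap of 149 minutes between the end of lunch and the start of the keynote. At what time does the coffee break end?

1:47 PM

Lunch starts at 12:52 PM − 165 min = 10:07 AM.
The keynote ends at 10:07 AM + 306 min = 3:13 PM.
Lunch ends at 3:13 PM − 221 min = 11:32 AM.
The keynote starts at 11:32 AM + 149 min = 2:01 PM.
The coffee break ends at 2:01 PM − 14 min = 1:47 PM.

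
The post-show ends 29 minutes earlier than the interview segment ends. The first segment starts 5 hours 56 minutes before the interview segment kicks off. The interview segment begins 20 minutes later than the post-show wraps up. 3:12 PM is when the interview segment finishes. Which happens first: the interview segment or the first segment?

the first segment

The post-show ends at 3:12 PM − 29 min = 2:43 PM.
The interview segment starts at 2:43 PM + 20 min = 3:03 PM.
The first segment starts at 3:03 PM − 356 min = 9:07 AM.
The interview segment starts at 3:03 PM and the first segment starts at 9:07 AM, so the first segment is first.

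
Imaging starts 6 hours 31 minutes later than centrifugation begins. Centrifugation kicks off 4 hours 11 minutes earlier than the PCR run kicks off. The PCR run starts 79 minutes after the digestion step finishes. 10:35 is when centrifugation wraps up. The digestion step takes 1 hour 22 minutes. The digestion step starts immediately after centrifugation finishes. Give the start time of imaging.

The digestion step starts at 10:35.
The digestion step ends at 10:35 + 82 min = 11:57.
The PCR run starts at 11:57 + 79 min = 13:16.
Centrifugation starts at 13:16 − 251 min = 09:05.
Imaging starts at 09:05 + 391 min = 15:36.

15:36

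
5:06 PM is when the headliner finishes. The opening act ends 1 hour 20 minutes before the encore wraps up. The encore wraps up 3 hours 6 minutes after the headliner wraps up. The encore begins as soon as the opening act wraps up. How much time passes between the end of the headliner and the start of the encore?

The encore ends at 5:06 PM + 186 min = 8:12 PM.
The opening act ends at 8:12 PM − 80 min = 6:52 PM.
So the encore starts at 6:52 PM.
From 5:06 PM to 6:52 PM is 1 h 46 min.

1 h 46 min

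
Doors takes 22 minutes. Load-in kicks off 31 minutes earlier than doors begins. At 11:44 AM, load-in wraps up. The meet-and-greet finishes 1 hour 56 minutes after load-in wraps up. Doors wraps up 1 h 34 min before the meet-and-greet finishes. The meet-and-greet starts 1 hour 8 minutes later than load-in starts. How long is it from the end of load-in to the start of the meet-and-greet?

The meet-and-greet ends at 11:44 AM + 116 min = 1:40 PM.
Doors ends at 1:40 PM − 94 min = 12:06 PM.
Doors starts at 12:06 PM − 22 min = 11:44 AM.
Load-in starts at 11:44 AM − 31 min = 11:13 AM.
The meet-and-greet starts at 11:13 AM + 68 min = 12:21 PM.
From 11:44 AM to 12:21 PM is 37 minutes.

37 minutes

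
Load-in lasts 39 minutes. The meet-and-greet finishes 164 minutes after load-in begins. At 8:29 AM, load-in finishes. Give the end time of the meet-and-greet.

Load-in starts at 8:29 AM − 39 min = 7:50 AM.
The meet-and-greet ends at 7:50 AM + 164 min = 10:34 AM.

10:34 AM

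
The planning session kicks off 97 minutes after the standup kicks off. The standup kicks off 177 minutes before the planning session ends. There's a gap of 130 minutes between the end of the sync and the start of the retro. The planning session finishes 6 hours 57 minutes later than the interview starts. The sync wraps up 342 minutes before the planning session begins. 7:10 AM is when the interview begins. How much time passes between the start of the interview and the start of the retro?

The planning session ends at 7:10 AM + 417 min = 2:07 PM.
The standup starts at 2:07 PM − 177 min = 11:10 AM.
The planning session starts at 11:10 AM + 97 min = 12:47 PM.
The sync ends at 12:47 PM − 342 min = 7:05 AM.
The retro starts at 7:05 AM + 130 min = 9:15 AM.
From 7:10 AM to 9:15 AM is 2 hours 5 minutes.

2 hours 5 minutes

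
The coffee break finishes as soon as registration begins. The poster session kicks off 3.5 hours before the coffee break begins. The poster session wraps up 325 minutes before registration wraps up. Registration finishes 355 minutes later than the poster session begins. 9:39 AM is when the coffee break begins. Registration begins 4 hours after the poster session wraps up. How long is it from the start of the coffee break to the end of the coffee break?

The poster session starts at 9:39 AM − 210 min = 6:09 AM.
Registration ends at 6:09 AM + 355 min = 12:04 PM.
The poster session ends at 12:04 PM − 325 min = 6:39 AM.
Registration starts at 6:39 AM + 240 min = 10:39 AM.
So the coffee break ends at 10:39 AM.
From 9:39 AM to 10:39 AM is 1 hour.

1 hour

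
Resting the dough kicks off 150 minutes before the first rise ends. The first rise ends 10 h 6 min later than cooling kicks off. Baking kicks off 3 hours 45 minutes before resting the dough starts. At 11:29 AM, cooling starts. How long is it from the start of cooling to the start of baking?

The first rise ends at 11:29 AM + 606 min = 9:35 PM.
Resting the dough starts at 9:35 PM − 150 min = 7:05 PM.
Baking starts at 7:05 PM − 225 min = 3:20 PM.
From 11:29 AM to 3:20 PM is 3 hours 51 minutes.

3 hours 51 minutes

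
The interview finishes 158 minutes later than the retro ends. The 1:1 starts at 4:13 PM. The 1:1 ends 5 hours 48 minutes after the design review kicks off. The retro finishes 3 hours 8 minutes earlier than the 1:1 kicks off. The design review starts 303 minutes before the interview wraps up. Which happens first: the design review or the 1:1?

The retro ends at 4:13 PM − 188 min = 1:05 PM.
The interview ends at 1:05 PM + 158 min = 3:43 PM.
The design review starts at 3:43 PM − 303 min = 10:40 AM.
The design review starts at 10:40 AM and the 1:1 starts at 4:13 PM, so the design review is first.

the design review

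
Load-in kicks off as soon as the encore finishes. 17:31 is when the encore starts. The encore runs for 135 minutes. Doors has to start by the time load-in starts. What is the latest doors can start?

19:46

The encore ends at 17:31 + 135 min = 19:46.
So load-in starts at 19:46.
Doors is bounded by load-in, so the latest it can start is 19:46.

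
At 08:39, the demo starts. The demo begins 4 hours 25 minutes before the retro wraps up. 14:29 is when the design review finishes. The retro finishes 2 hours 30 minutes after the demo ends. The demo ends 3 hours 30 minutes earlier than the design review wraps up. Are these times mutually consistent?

No

The demo ends at 14:29 − 210 min = 10:59.
The retro ends at 10:59 + 150 min = 13:29.
The demo starts at 13:29 − 265 min = 09:04.
But the demo is also said to start at 08:39 — a 25-minute conflict.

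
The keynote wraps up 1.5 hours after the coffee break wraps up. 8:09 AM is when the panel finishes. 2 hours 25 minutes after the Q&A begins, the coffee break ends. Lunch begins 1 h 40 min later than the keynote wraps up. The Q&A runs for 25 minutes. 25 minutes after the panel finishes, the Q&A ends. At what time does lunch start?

1:44 PM

The Q&A ends at 8:09 AM + 25 min = 8:34 AM.
The Q&A starts at 8:34 AM − 25 min = 8:09 AM.
The coffee break ends at 8:09 AM + 145 min = 10:34 AM.
The keynote ends at 10:34 AM + 90 min = 12:04 PM.
Lunch starts at 12:04 PM + 100 min = 1:44 PM.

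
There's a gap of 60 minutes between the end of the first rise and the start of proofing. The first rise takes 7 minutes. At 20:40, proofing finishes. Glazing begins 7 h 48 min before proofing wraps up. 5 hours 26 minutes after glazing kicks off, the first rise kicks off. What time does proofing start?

Glazing starts at 20:40 − 468 min = 12:52.
The first rise starts at 12:52 + 326 min = 18:18.
The first rise ends at 18:18 + 7 min = 18:25.
Proofing starts at 18:25 + 60 min = 19:25.

19:25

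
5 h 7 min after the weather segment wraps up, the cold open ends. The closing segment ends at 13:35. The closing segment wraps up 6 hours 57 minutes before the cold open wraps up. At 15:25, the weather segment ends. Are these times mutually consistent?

Yes

The cold open ends at 15:25 + 307 min = 20:32.
The closing segment ends at 20:32 − 417 min = 13:35.
That matches the stated 13:35, so the schedule is consistent.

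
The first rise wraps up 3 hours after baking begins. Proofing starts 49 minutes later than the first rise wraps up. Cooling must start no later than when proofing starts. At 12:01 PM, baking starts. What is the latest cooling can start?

The first rise ends at 12:01 PM + 180 min = 3:01 PM.
Proofing starts at 3:01 PM + 49 min = 3:50 PM.
Cooling is bounded by proofing, so the latest it can start is 3:50 PM.

3:50 PM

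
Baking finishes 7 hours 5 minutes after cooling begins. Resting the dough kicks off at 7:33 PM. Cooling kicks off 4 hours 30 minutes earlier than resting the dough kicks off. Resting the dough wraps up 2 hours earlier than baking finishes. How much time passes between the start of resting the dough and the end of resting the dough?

Cooling starts at 7:33 PM − 270 min = 3:03 PM.
Baking ends at 3:03 PM + 425 min = 10:08 PM.
Resting the dough ends at 10:08 PM − 120 min = 8:08 PM.
From 7:33 PM to 8:08 PM is 35 minutes.

35 minutes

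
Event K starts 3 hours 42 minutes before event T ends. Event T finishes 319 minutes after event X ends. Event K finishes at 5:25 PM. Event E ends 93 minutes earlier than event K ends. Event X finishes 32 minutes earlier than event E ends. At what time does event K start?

4:57 PM

Event E ends at 5:25 PM − 93 min = 3:52 PM.
Event X ends at 3:52 PM − 32 min = 3:20 PM.
Event T ends at 3:20 PM + 319 min = 8:39 PM.
Event K starts at 8:39 PM − 222 min = 4:57 PM.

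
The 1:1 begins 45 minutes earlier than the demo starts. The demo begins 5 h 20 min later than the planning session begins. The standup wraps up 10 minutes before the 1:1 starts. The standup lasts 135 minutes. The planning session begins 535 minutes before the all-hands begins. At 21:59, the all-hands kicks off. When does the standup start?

15:14

The planning session starts at 21:59 − 535 min = 13:04.
The demo starts at 13:04 + 320 min = 18:24.
The 1:1 starts at 18:24 − 45 min = 17:39.
The standup ends at 17:39 − 10 min = 17:29.
The standup starts at 17:29 − 135 min = 15:14.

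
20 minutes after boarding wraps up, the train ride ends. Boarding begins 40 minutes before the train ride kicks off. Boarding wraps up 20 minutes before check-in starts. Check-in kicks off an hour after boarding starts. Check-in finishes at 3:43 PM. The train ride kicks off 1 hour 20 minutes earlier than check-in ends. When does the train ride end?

The train ride starts at 3:43 PM − 80 min = 2:23 PM.
Boarding starts at 2:23 PM − 40 min = 1:43 PM.
Check-in starts at 1:43 PM + 60 min = 2:43 PM.
Boarding ends at 2:43 PM − 20 min = 2:23 PM.
The train ride ends at 2:23 PM + 20 min = 2:43 PM.

2:43 PM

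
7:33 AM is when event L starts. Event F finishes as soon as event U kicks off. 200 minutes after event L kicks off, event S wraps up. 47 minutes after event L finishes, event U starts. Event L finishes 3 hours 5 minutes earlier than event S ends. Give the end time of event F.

Event S ends at 7:33 AM + 200 min = 10:53 AM.
Event L ends at 10:53 AM − 185 min = 7:48 AM.
Event U starts at 7:48 AM + 47 min = 8:35 AM.
So event F ends at 8:35 AM.

8:35 AM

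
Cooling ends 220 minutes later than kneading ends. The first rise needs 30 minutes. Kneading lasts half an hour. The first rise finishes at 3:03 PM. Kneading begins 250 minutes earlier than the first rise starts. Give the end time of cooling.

The first rise starts at 3:03 PM − 30 min = 2:33 PM.
Kneading starts at 2:33 PM − 250 min = 10:23 AM.
Kneading ends at 10:23 AM + 30 min = 10:53 AM.
Cooling ends at 10:53 AM + 220 min = 2:33 PM.

2:33 PM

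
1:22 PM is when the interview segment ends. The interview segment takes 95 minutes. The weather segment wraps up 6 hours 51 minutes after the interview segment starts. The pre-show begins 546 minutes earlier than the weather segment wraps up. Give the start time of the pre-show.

9:32 AM

The interview segment starts at 1:22 PM − 95 min = 11:47 AM.
The weather segment ends at 11:47 AM + 411 min = 6:38 PM.
The pre-show starts at 6:38 PM − 546 min = 9:32 AM.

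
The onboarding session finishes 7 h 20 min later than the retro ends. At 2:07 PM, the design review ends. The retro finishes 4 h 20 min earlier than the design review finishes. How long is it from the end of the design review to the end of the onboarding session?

3 hours

The retro ends at 2:07 PM − 260 min = 9:47 AM.
The onboarding session ends at 9:47 AM + 440 min = 5:07 PM.
From 2:07 PM to 5:07 PM is 3 hours.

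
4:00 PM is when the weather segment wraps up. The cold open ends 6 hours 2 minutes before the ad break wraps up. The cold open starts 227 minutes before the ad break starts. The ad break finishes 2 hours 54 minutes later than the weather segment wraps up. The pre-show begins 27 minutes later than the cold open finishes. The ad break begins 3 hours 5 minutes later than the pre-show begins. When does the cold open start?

The ad break ends at 4:00 PM + 174 min = 6:54 PM.
The cold open ends at 6:54 PM − 362 min = 12:52 PM.
The pre-show starts at 12:52 PM + 27 min = 1:19 PM.
The ad break starts at 1:19 PM + 185 min = 4:24 PM.
The cold open starts at 4:24 PM − 227 min = 12:37 PM.

12:37 PM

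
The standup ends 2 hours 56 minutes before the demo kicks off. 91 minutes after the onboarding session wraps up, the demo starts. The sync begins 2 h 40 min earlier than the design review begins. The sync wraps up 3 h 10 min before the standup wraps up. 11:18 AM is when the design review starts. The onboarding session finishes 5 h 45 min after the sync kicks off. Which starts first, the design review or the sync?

the sync

The sync starts at 11:18 AM − 160 min = 8:38 AM.
The design review starts at 11:18 AM and the sync starts at 8:38 AM, so the sync is first.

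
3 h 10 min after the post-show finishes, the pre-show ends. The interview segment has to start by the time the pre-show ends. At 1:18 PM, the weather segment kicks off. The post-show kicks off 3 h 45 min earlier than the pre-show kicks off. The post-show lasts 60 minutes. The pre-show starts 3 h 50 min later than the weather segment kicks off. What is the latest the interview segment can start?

The pre-show starts at 1:18 PM + 230 min = 5:08 PM.
The post-show starts at 5:08 PM − 225 min = 1:23 PM.
The post-show ends at 1:23 PM + 60 min = 2:23 PM.
The pre-show ends at 2:23 PM + 190 min = 5:33 PM.
The interview segment is bounded by the pre-show, so the latest it can start is 5:33 PM.

5:33 PM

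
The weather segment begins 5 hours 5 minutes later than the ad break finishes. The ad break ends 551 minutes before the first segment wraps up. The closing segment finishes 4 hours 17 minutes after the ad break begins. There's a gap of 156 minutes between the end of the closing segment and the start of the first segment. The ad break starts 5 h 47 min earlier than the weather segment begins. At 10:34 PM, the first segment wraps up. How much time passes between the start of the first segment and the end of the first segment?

The ad break ends at 10:34 PM − 551 min = 1:23 PM.
The weather segment starts at 1:23 PM + 305 min = 6:28 PM.
The ad break starts at 6:28 PM − 347 min = 12:41 PM.
The closing segment ends at 12:41 PM + 257 min = 4:58 PM.
The first segment starts at 4:58 PM + 156 min = 7:34 PM.
From 7:34 PM to 10:34 PM is 3 hours.

3 hours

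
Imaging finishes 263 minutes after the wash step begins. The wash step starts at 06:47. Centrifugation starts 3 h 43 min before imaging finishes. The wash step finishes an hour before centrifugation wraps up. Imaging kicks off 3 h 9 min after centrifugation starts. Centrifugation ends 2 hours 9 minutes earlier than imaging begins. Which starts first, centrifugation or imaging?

Imaging ends at 06:47 + 263 min = 11:10.
Centrifugation starts at 11:10 − 223 min = 07:27.
Imaging starts at 07:27 + 189 min = 10:36.
Centrifugation starts at 07:27 and imaging starts at 10:36, so centrifugation is first.

centrifugation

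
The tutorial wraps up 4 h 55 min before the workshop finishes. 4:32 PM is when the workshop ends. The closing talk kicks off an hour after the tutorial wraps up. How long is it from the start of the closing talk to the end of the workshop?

The tutorial ends at 4:32 PM − 295 min = 11:37 AM.
The closing talk starts at 11:37 AM + 60 min = 12:37 PM.
From 12:37 PM to 4:32 PM is 3 hours 55 minutes.

3 hours 55 minutes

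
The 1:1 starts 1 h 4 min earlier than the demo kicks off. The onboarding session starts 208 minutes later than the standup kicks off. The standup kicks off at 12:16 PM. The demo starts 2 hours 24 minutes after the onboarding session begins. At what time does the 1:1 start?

5:04 PM

The onboarding session starts at 12:16 PM + 208 min = 3:44 PM.
The demo starts at 3:44 PM + 144 min = 6:08 PM.
The 1:1 starts at 6:08 PM − 64 min = 5:04 PM.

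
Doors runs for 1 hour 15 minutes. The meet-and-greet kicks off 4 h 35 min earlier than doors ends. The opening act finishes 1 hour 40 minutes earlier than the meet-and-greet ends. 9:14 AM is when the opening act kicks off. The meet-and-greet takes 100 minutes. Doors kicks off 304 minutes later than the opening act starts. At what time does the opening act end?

Doors starts at 9:14 AM + 304 min = 2:18 PM.
Doors ends at 2:18 PM + 75 min = 3:33 PM.
The meet-and-greet starts at 3:33 PM − 275 min = 10:58 AM.
The meet-and-greet ends at 10:58 AM + 100 min = 12:38 PM.
The opening act ends at 12:38 PM − 100 min = 10:58 AM.

10:58 AM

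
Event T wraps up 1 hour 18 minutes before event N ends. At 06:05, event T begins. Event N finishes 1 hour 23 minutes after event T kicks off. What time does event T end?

Event N ends at 06:05 + 83 min = 07:28.
Event T ends at 07:28 − 78 min = 06:10.

06:10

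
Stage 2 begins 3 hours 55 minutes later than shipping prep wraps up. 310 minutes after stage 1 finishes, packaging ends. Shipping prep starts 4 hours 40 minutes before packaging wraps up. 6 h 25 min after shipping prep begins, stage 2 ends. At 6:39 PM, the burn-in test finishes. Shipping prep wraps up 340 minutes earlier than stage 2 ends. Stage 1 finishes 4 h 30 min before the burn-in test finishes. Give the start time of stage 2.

7:19 PM

Stage 1 ends at 6:39 PM − 270 min = 2:09 PM.
Packaging ends at 2:09 PM + 310 min = 7:19 PM.
Shipping prep starts at 7:19 PM − 280 min = 2:39 PM.
Stage 2 ends at 2:39 PM + 385 min = 9:04 PM.
Shipping prep ends at 9:04 PM − 340 min = 3:24 PM.
Stage 2 starts at 3:24 PM + 235 min = 7:19 PM.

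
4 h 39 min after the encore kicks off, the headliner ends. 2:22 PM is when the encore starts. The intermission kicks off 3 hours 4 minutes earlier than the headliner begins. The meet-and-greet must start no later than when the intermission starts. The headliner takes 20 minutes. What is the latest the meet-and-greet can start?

3:37 PM

The headliner ends at 2:22 PM + 279 min = 7:01 PM.
The headliner starts at 7:01 PM − 20 min = 6:41 PM.
The intermission starts at 6:41 PM − 184 min = 3:37 PM.
The meet-and-greet is bounded by the intermission, so the latest it can start is 3:37 PM.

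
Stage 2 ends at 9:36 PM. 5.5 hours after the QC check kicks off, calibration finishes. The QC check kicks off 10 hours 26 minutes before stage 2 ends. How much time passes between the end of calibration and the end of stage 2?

4 h 56 min

The QC check starts at 9:36 PM − 626 min = 11:10 AM.
Calibration ends at 11:10 AM + 330 min = 4:40 PM.
From 4:40 PM to 9:36 PM is 4 h 56 min.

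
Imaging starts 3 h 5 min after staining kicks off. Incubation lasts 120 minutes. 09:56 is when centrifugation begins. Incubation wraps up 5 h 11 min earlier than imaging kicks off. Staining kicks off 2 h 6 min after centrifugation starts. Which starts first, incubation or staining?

Staining starts at 09:56 + 126 min = 12:02.
Imaging starts at 12:02 + 185 min = 15:07.
Incubation ends at 15:07 − 311 min = 09:56.
Incubation starts at 09:56 − 120 min = 07:56.
Incubation starts at 07:56 and staining starts at 12:02, so incubation is first.

incubation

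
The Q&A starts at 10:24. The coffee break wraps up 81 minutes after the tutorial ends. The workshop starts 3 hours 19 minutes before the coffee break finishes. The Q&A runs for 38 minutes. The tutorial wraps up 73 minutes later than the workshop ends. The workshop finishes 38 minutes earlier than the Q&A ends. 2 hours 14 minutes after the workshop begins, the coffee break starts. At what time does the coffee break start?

The Q&A ends at 10:24 + 38 min = 11:02.
The workshop ends at 11:02 − 38 min = 10:24.
The tutorial ends at 10:24 + 73 min = 11:37.
The coffee break ends at 11:37 + 81 min = 12:58.
The workshop starts at 12:58 − 199 min = 09:39.
The coffee break starts at 09:39 + 134 min = 11:53.

11:53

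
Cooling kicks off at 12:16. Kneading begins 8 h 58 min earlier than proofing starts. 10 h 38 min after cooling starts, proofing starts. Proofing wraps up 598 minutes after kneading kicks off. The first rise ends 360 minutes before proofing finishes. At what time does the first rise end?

17:54

Proofing starts at 12:16 + 638 min = 22:54.
Kneading starts at 22:54 − 538 min = 13:56.
Proofing ends at 13:56 + 598 min = 23:54.
The first rise ends at 23:54 − 360 min = 17:54.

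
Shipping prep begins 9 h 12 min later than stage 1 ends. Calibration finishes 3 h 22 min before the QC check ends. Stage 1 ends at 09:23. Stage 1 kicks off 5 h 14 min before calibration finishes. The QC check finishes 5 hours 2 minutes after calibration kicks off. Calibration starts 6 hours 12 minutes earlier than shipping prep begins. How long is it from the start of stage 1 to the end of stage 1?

Shipping prep starts at 09:23 + 552 min = 18:35.
Calibration starts at 18:35 − 372 min = 12:23.
The QC check ends at 12:23 + 302 min = 17:25.
Calibration ends at 17:25 − 202 min = 14:03.
Stage 1 starts at 14:03 − 314 min = 08:49.
From 08:49 to 09:23 is 34 minutes.

34 minutes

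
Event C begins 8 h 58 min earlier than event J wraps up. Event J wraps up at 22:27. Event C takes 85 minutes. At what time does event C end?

14:54

Event C starts at 22:27 − 538 min = 13:29.
Event C ends at 13:29 + 85 min = 14:54.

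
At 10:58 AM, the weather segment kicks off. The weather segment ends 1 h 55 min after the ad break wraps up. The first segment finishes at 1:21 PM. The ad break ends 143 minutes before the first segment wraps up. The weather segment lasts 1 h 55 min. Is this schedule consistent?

The ad break ends at 1:21 PM − 143 min = 10:58 AM.
The weather segment ends at 10:58 AM + 115 min = 12:53 PM.
The weather segment starts at 12:53 PM − 115 min = 10:58 AM.
That matches the stated 10:58 AM, so the schedule is consistent.

Yes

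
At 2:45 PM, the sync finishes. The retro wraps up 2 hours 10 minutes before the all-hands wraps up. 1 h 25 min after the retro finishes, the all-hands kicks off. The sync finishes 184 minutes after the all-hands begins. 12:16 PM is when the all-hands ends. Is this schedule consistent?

The retro ends at 12:16 PM − 130 min = 10:06 AM.
The all-hands starts at 10:06 AM + 85 min = 11:31 AM.
The sync ends at 11:31 AM + 184 min = 2:35 PM.
But the sync is also said to end at 2:45 PM — a 10-minute conflict.

No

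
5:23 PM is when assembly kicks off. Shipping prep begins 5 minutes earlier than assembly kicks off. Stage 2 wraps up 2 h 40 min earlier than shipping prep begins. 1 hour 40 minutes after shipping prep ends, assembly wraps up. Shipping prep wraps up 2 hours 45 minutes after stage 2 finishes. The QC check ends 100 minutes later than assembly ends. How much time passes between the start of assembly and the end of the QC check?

3 hours 20 minutes

Shipping prep starts at 5:23 PM − 5 min = 5:18 PM.
Stage 2 ends at 5:18 PM − 160 min = 2:38 PM.
Shipping prep ends at 2:38 PM + 165 min = 5:23 PM.
Assembly ends at 5:23 PM + 100 min = 7:03 PM.
The QC check ends at 7:03 PM + 100 min = 8:43 PM.
From 5:23 PM to 8:43 PM is 3 hours 20 minutes.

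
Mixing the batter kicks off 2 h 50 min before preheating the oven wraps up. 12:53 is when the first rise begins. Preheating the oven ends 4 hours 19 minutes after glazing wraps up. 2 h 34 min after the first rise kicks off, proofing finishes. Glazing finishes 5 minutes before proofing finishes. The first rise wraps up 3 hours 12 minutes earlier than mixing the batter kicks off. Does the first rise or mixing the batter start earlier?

the first rise

Proofing ends at 12:53 + 154 min = 15:27.
Glazing ends at 15:27 − 5 min = 15:22.
Preheating the oven ends at 15:22 + 259 min = 19:41.
Mixing the batter starts at 19:41 − 170 min = 16:51.
The first rise starts at 12:53 and mixing the batter starts at 16:51, so the first rise is first.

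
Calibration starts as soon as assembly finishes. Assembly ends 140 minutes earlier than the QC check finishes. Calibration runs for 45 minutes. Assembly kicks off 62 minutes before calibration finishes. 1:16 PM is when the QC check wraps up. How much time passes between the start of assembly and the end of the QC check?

2 h 37 min

Assembly ends at 1:16 PM − 140 min = 10:56 AM.
So calibration starts at 10:56 AM.
Calibration ends at 10:56 AM + 45 min = 11:41 AM.
Assembly starts at 11:41 AM − 62 min = 10:39 AM.
From 10:39 AM to 1:16 PM is 2 h 37 min.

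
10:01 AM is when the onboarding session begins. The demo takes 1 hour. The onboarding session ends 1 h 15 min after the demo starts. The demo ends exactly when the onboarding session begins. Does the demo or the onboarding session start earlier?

The demo ends at 10:01 AM.
The demo starts at 10:01 AM − 60 min = 9:01 AM.
The demo starts at 9:01 AM and the onboarding session starts at 10:01 AM, so the demo is first.

the demo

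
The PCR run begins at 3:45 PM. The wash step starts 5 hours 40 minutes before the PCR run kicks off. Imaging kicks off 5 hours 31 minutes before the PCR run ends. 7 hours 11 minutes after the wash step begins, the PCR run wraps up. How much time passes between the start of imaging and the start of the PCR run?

The wash step starts at 3:45 PM − 340 min = 10:05 AM.
The PCR run ends at 10:05 AM + 431 min = 5:16 PM.
Imaging starts at 5:16 PM − 331 min = 11:45 AM.
From 11:45 AM to 3:45 PM is 4 hours.

4 hours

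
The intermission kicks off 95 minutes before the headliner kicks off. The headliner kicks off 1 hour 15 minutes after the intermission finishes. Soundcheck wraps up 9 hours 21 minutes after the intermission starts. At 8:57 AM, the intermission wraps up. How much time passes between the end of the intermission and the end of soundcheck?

The headliner starts at 8:57 AM + 75 min = 10:12 AM.
The intermission starts at 10:12 AM − 95 min = 8:37 AM.
Soundcheck ends at 8:37 AM + 561 min = 5:58 PM.
From 8:57 AM to 5:58 PM is 9 h 1 min.

9 h 1 min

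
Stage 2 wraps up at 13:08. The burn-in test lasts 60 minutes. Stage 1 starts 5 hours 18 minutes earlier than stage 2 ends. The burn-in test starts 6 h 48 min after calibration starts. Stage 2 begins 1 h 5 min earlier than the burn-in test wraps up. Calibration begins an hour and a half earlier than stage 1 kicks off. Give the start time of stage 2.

Stage 1 starts at 13:08 − 318 min = 07:50.
Calibration starts at 07:50 − 90 min = 06:20.
The burn-in test starts at 06:20 + 408 min = 13:08.
The burn-in test ends at 13:08 + 60 min = 14:08.
Stage 2 starts at 14:08 − 65 min = 13:03.

13:03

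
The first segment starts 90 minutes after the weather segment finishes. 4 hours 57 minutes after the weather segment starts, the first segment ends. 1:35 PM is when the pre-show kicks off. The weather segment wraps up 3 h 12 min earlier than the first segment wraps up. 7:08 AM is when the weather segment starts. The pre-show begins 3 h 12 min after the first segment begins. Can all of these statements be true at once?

The first segment ends at 7:08 AM + 297 min = 12:05 PM.
The weather segment ends at 12:05 PM − 192 min = 8:53 AM.
The first segment starts at 8:53 AM + 90 min = 10:23 AM.
The pre-show starts at 10:23 AM + 192 min = 1:35 PM.
That matches the stated 1:35 PM, so the schedule is consistent.

Yes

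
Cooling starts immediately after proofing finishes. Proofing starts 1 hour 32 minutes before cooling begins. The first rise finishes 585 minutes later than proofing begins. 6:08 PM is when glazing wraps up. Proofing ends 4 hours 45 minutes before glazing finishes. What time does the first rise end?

9:36 PM

Proofing ends at 6:08 PM − 285 min = 1:23 PM.
So cooling starts at 1:23 PM.
Proofing starts at 1:23 PM − 92 min = 11:51 AM.
The first rise ends at 11:51 AM + 585 min = 9:36 PM.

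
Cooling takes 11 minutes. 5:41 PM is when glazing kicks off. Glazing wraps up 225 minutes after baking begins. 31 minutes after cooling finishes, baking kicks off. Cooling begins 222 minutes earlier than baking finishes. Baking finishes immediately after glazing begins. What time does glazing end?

6:26 PM

Baking ends at 5:41 PM.
Cooling starts at 5:41 PM − 222 min = 1:59 PM.
Cooling ends at 1:59 PM + 11 min = 2:10 PM.
Baking starts at 2:10 PM + 31 min = 2:41 PM.
Glazing ends at 2:41 PM + 225 min = 6:26 PM.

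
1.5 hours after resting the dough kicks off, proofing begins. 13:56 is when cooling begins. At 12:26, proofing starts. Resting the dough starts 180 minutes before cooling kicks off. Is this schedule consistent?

Resting the dough starts at 13:56 − 180 min = 10:56.
Proofing starts at 10:56 + 90 min = 12:26.
That matches the stated 12:26, so the schedule is consistent.

Yes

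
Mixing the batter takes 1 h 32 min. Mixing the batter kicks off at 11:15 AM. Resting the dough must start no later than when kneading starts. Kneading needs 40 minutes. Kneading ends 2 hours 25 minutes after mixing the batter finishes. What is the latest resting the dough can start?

2:32 PM

Mixing the batter ends at 11:15 AM + 92 min = 12:47 PM.
Kneading ends at 12:47 PM + 145 min = 3:12 PM.
Kneading starts at 3:12 PM − 40 min = 2:32 PM.
Resting the dough is bounded by kneading, so the latest it can start is 2:32 PM.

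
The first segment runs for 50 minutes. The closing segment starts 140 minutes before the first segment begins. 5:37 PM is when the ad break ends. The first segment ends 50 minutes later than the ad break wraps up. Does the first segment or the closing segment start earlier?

The first segment ends at 5:37 PM + 50 min = 6:27 PM.
The first segment starts at 6:27 PM − 50 min = 5:37 PM.
The closing segment starts at 5:37 PM − 140 min = 3:17 PM.
The first segment starts at 5:37 PM and the closing segment starts at 3:17 PM, so the closing segment is first.

the closing segment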